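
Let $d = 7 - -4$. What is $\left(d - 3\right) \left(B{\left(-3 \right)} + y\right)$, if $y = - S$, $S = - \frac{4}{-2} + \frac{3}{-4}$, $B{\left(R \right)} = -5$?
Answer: $-50$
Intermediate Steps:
$d = 11$ ($d = 7 + 4 = 11$)
$S = \frac{5}{4}$ ($S = \left(-4\right) \left(- \frac{1}{2}\right) + 3 \left(- \frac{1}{4}\right) = 2 - \frac{3}{4} = \frac{5}{4} \approx 1.25$)
$y = - \frac{5}{4}$ ($y = \left(-1\right) \frac{5}{4} = - \frac{5}{4} \approx -1.25$)
$\left(d - 3\right) \left(B{\left(-3 \right)} + y\right) = \left(11 - 3\right) \left(-5 - \frac{5}{4}\right) = 8 \left(- \frac{25}{4}\right) = -50$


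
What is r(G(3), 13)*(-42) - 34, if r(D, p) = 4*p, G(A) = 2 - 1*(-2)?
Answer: -2218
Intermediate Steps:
G(A) = 4 (G(A) = 2 + 2 = 4)
r(G(3), 13)*(-42) - 34 = (4*13)*(-42) - 34 = 52*(-42) - 34 = -2184 - 34 = -2218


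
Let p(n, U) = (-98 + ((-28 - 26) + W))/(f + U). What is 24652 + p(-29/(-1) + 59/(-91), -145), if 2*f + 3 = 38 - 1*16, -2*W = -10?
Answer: 6680986/271 ≈ 24653.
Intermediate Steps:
W = 5 (W = -½*(-10) = 5)
f = 19/2 (f = -3/2 + (38 - 1*16)/2 = -3/2 + (38 - 16)/2 = -3/2 + (½)*22 = -3/2 + 11 = 19/2 ≈ 9.5000)
p(n, U) = -147/(19/2 + U) (p(n, U) = (-98 + ((-28 - 26) + 5))/(19/2 + U) = (-98 + (-54 + 5))/(19/2 + U) = (-98 - 49)/(19/2 + U) = -147/(19/2 + U))
24652 + p(-29/(-1) + 59/(-91), -145) = 24652 - 294/(19 + 2*(-145)) = 24652 - 294/(19 - 290) = 24652 - 294/(-271) = 24652 - 294*(-1/271) = 24652 + 294/271 = 6680986/271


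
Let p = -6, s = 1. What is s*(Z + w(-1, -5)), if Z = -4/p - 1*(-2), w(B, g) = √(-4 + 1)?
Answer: 8/3 + I*√3 ≈ 2.6667 + 1.732*I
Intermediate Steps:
w(B, g) = I*√3 (w(B, g) = √(-3) = I*√3)
Z = 8/3 (Z = -4/(-6) - 1*(-2) = -4*(-⅙) + 2 = ⅔ + 2 = 8/3 ≈ 2.6667)
s*(Z + w(-1, -5)) = 1*(8/3 + I*√3) = 8/3 + I*√3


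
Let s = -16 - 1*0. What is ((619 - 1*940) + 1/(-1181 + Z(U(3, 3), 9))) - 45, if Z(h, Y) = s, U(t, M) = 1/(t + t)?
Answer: -438103/1197 ≈ -366.00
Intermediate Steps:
U(t, M) = 1/(2*t)
s = -16 (s = -16 + 0 = -16)
Z(h, Y) = -16
((619 - 1*940) + 1/(-1181 + Z(U(3, 3), 9))) - 45 = ((619 - 1*940) + 1/(-1181 - 16)) - 45 = ((619 - 940) + 1/(-1197)) - 45 = (-321 - 1/1197) - 45 = -384238/1197 - 45 = -438103/1197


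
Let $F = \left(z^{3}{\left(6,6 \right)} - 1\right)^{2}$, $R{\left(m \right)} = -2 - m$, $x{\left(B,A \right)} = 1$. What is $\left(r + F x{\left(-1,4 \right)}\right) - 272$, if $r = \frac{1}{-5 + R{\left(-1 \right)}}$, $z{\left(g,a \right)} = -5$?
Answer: $\frac{93623}{6} \approx 15604.0$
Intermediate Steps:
$F = 15876$ ($F = \left(\left(-5\right)^{3} - 1\right)^{2} = \left(-125 - 1\right)^{2} = \left(-126\right)^{2} = 15876$)
$r = - \frac{1}{6}$ ($r = \frac{1}{-5 - 1} = \frac{1}{-6} = - \frac{1}{6} \approx -0.16667$)
$\left(r + F x{\left(-1,4 \right)}\right) - 272 = \left(- \frac{1}{6} + 15876 \cdot 1\right) - 272 = \left(- \frac{1}{6} + 15876\right) - 272 = \frac{95255}{6} - 272 = \frac{93623}{6}$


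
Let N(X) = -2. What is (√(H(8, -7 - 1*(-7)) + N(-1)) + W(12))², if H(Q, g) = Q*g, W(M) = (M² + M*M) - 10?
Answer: (278 + I*√2)² ≈ 77282.0 + 786.3*I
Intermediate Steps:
W(M) = -10 + 2*M² (W(M) = (M² + M²) - 10 = 2*M² - 10 = -10 + 2*M²)
(√(H(8, -7 - 1*(-7)) + N(-1)) + W(12))² = (√(8*(-7 - 1*(-7)) - 2) + (-10 + 2*12²))² = (√(8*(-7 + 7) - 2) + (-10 + 2*144))² = (√(8*0 - 2) + (-10 + 288))² = (√(0 - 2) + 278)² = (√(-2) + 278)² = (I*√2 + 278)² = (278 + I*√2)²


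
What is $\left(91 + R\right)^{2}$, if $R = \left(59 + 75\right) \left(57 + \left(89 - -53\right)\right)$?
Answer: $715937049$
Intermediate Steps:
$R = 26666$ ($R = 134 \left(57 + \left(89 + 53\right)\right) = 134 \left(57 + 142\right) = 134 \cdot 199 = 26666$)
$\left(91 + R\right)^{2} = \left(91 + 26666\right)^{2} = 26757^{2} = 715937049$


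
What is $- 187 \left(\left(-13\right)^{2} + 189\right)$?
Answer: $-66946$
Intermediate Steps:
$- 187 \left(\left(-13\right)^{2} + 189\right) = - 187 \left(169 + 189\right) = \left(-187\right) 358 = -66946$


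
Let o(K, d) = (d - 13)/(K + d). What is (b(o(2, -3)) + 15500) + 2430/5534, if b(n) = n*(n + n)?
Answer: 44306419/2767 ≈ 16012.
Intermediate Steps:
o(K, d) = (-13 + d)/(K + d)
b(n) = 2*n² (b(n) = n*(2*n) = 2*n²)
(b(o(2, -3)) + 15500) + 2430/5534 = (2*((-13 - 3)/(2 - 3))² + 15500) + 2430/5534 = (2*(-16/(-1))² + 15500) + 2430*(1/5534) = (2*(-1*(-16))² + 15500) + 1215/2767 = (2*16² + 15500) + 1215/2767 = (2*256 + 15500) + 1215/2767 = (512 + 15500) + 1215/2767 = 16012 + 1215/2767 = 44306419/2767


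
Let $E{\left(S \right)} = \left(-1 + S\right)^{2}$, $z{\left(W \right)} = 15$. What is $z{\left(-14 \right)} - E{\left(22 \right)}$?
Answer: $-426$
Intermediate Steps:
$z{\left(-14 \right)} - E{\left(22 \right)} = 15 - \left(-1 + 22\right)^{2} = 15 - 21^{2} = 15 - 441 = -426$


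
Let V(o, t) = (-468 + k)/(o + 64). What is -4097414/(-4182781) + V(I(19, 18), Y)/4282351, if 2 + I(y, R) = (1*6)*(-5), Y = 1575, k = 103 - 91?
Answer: 70186021342739/71648545592524 ≈ 0.97959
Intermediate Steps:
k = 12
I(y, R) = -32 (I(y, R) = -2 + (1*6)*(-5) = -2 + 6*(-5) = -2 - 30 = -32)
V(o, t) = -456/(64 + o) (V(o, t) = (-468 + 12)/(o + 64) = -456/(64 + o))
-4097414/(-4182781) + V(I(19, 18), Y)/4282351 = -4097414/(-4182781) - 456/(64 - 32)/4282351 = -4097414*(-1/4182781) - 456/32*(1/4282351) = 4097414/4182781 - 456*1/32*(1/4282351) = 4097414/4182781 - 57/4*1/4282351 = 4097414/4182781 - 57/17129404 = 70186021342739/71648545592524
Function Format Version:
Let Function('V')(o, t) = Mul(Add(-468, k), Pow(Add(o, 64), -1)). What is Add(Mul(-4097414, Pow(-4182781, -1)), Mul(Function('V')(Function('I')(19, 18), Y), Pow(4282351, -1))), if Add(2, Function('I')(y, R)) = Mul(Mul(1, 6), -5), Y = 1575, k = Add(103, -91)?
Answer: Rational(70186021342739, 71648545592524) ≈ 0.97959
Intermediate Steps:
k = 12
Function('I')(y, R) = -32 (Function('I')(y, R) = Add(-2, Mul(Mul(1, 6), -5)) = Add(-2, Mul(6, -5)) = Add(-2, -30) = -32)
Function('V')(o, t) = Mul(-456, Pow(Add(64, o), -1)) (Function('V')(o, t) = Mul(Add(-468, 12), Pow(Add(o, 64), -1)) = Mul(-456, Pow(Add(64, o), -1)))
Add(Mul(-4097414, Pow(-4182781, -1)), Mul(Function('V')(Function('I')(19, 18), Y), Pow(4282351, -1))) = Add(Mul(-4097414, Pow(-4182781, -1)), Mul(Mul(-456, Pow(Add(64, -32), -1)), Pow(4282351, -1))) = Add(Mul(-4097414, Rational(-1, 4182781)), Mul(Mul(-456, Pow(32, -1)), Rational(1, 4282351))) = Add(Rational(4097414, 4182781), Mul(Mul(-456, Rational(1, 32)), Rational(1, 4282351))) = Add(Rational(4097414, 4182781), Mul(Rational(-57, 4), Rational(1, 4282351))) = Add(Rational(4097414, 4182781), Rational(-57, 17129404)) = Rational(70186021342739, 71648545592524)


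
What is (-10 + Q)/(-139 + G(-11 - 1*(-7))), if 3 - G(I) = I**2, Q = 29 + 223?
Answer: -121/76 ≈ -1.5921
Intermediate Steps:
Q = 252
G(I) = 3 - I**2
(-10 + Q)/(-139 + G(-11 - 1*(-7))) = (-10 + 252)/(-139 + (3 - (-11 - 1*(-7))**2)) = 242/(-139 + (3 - (-11 + 7)**2)) = 242/(-139 + (3 - 1*(-4)**2)) = 242/(-139 + (3 - 1*16)) = 242/(-139 + (3 - 16)) = 242/(-139 - 13) = 242/(-152) = 242*(-1/152) = -121/76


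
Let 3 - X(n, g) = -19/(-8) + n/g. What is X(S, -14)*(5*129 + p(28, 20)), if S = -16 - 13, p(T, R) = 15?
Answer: -13365/14 ≈ -954.64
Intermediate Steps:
S = -29
X(n, g) = 5/8 - n/g (X(n, g) = 3 - (-19/(-8) + n/g) = 3 - (-19*(-⅛) + n/g) = 3 - (19/8 + n/g) = 3 + (-19/8 - n/g) = 5/8 - n/g)
X(S, -14)*(5*129 + p(28, 20)) = (5/8 - 1*(-29)/(-14))*(5*129 + 15) = (5/8 - 1*(-29)*(-1/14))*(645 + 15) = (5/8 - 29/14)*660 = -81/56*660 = -13365/14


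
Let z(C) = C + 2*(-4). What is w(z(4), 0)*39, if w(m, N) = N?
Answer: 0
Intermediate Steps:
z(C) = -8 + C (z(C) = C - 8 = -8 + C)
w(z(4), 0)*39 = 0*39 = 0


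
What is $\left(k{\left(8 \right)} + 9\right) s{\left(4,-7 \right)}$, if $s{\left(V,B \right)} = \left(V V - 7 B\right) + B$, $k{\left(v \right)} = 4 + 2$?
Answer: $870$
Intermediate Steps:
$k{\left(v \right)} = 6$
$s{\left(V,B \right)} = V^{2} - 6 B$ ($s{\left(V,B \right)} = \left(V^{2} - 7 B\right) + B = V^{2} - 6 B$)
$\left(k{\left(8 \right)} + 9\right) s{\left(4,-7 \right)} = \left(6 + 9\right) \left(4^{2} - -42\right) = 15 \left(16 + 42\right) = 15 \cdot 58 = 870$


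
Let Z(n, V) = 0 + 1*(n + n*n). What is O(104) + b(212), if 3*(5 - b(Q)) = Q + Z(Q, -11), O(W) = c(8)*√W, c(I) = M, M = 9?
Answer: -45353/3 + 18*√26 ≈ -15026.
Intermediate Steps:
c(I) = 9
Z(n, V) = n + n² (Z(n, V) = 0 + 1*(n + n²) = 0 + (n + n²) = n + n²)
O(W) = 9*√W
b(Q) = 5 - Q/3 - Q*(1 + Q)/3 (b(Q) = 5 - (Q + Q*(1 + Q))/3 = 5 + (-Q/3 - Q*(1 + Q)/3) = 5 - Q/3 - Q*(1 + Q)/3)
O(104) + b(212) = 9*√104 + (5 - ⅓*212 - ⅓*212*(1 + 212)) = 9*(2*√26) + (5 - 212/3 - ⅓*212*213) = 18*√26 + (5 - 212/3 - 15052) = 18*√26 - 45353/3 = -45353/3 + 18*√26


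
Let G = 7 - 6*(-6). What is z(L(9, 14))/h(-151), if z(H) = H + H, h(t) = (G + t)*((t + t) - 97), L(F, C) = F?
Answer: 1/2394 ≈ 0.00041771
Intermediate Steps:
G = 43 (G = 7 + 36 = 43)
h(t) = (-97 + 2*t)*(43 + t) (h(t) = (43 + t)*((t + t) - 97) = (43 + t)*(2*t - 97) = (43 + t)*(-97 + 2*t) = (-97 + 2*t)*(43 + t))
z(H) = 2*H
z(L(9, 14))/h(-151) = (2*9)/(-4171 - 11*(-151) + 2*(-151)²) = 18/(-4171 + 1661 + 2*22801) = 18/(-4171 + 1661 + 45602) = 18/43092 = 18*(1/43092) = 1/2394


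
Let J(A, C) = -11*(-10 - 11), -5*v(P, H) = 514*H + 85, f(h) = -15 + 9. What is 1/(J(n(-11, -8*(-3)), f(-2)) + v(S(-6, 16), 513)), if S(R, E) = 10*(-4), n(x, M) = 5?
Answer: -5/262612 ≈ -1.9039e-5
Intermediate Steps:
S(R, E) = -40
f(h) = -6
v(P, H) = -17 - 514*H/5 (v(P, H) = -(514*H + 85)/5 = -(85 + 514*H)/5 = -17 - 514*H/5)
J(A, C) = 231 (J(A, C) = -11*(-21) = 231)
1/(J(n(-11, -8*(-3)), f(-2)) + v(S(-6, 16), 513)) = 1/(231 + (-17 - 514/5*513)) = 1/(231 + (-17 - 263682/5)) = 1/(231 - 263767/5) = 1/(-262612/5) = -5/262612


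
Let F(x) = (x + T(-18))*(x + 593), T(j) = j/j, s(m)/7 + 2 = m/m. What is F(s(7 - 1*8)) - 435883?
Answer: -439399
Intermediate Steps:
s(m) = -7 (s(m) = -14 + 7*(m/m) = -14 + 7*1 = -14 + 7 = -7)
T(j) = 1
F(x) = (1 + x)*(593 + x) (F(x) = (x + 1)*(x + 593) = (1 + x)*(593 + x))
F(s(7 - 1*8)) - 435883 = (593 + (-7)² + 594*(-7)) - 435883 = (593 + 49 - 4158) - 435883 = -3516 - 435883 = -439399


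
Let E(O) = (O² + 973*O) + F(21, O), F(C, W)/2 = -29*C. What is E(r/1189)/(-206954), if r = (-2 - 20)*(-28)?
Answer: 504442085/146287607917 ≈ 0.0034483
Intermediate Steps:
F(C, W) = -58*C (F(C, W) = 2*(-29*C) = -58*C)
r = 616 (r = -22*(-28) = 616)
E(O) = -1218 + O² + 973*O (E(O) = (O² + 973*O) - 58*21 = (O² + 973*O) - 1218 = -1218 + O² + 973*O)
E(r/1189)/(-206954) = (-1218 + (616/1189)² + 973*(616/1189))/(-206954) = (-1218 + (616*(1/1189))² + 973*(616*(1/1189)))*(-1/206954) = (-1218 + (616/1189)² + 973*(616/1189))*(-1/206954) = (-1218 + 379456/1413721 + 599368/1189)*(-1/206954) = -1008884170/1413721*(-1/206954) = 504442085/146287607917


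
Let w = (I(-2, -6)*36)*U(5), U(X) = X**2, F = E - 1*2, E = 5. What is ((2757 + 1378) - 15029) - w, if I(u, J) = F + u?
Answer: -11794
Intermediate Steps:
F = 3 (F = 5 - 1*2 = 5 - 2 = 3)
I(u, J) = 3 + u
w = 900 (w = ((3 - 2)*36)*5**2 = (1*36)*25 = 36*25 = 900)
((2757 + 1378) - 15029) - w = ((2757 + 1378) - 15029) - 1*900 = (4135 - 15029) - 900 = -10894 - 900 = -11794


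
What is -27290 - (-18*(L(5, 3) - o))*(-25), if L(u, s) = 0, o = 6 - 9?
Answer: -28640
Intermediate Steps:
o = -3
-27290 - (-18*(L(5, 3) - o))*(-25) = -27290 - (-18*(0 - 1*(-3)))*(-25) = -27290 - (-18*(0 + 3))*(-25) = -27290 - (-18*3)*(-25) = -27290 - (-54)*(-25) = -27290 - 1*1350 = -27290 - 1350 = -28640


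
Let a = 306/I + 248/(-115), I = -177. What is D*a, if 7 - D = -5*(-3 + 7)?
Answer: -711774/6785 ≈ -104.90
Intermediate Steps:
a = -26362/6785 (a = 306/(-177) + 248/(-115) = 306*(-1/177) + 248*(-1/115) = -102/59 - 248/115 = -26362/6785 ≈ -3.8853)
D = 27 (D = 7 - (-5)*(-3 + 7) = 7 - (-5)*4 = 7 - 1*(-20) = 7 + 20 = 27)
D*a = 27*(-26362/6785) = -711774/6785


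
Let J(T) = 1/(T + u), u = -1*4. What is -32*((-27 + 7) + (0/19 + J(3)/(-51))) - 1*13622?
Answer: -662114/51 ≈ -12983.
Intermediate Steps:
u = -4
J(T) = 1/(-4 + T) (J(T) = 1/(T - 4) = 1/(-4 + T))
-32*((-27 + 7) + (0/19 + J(3)/(-51))) - 1*13622 = -32*((-27 + 7) + (0/19 + 1/((-4 + 3)*(-51)))) - 1*13622 = -32*(-20 + (0*(1/19) - 1/51/(-1))) - 13622 = -32*(-20 + (0 - 1*(-1/51))) - 13622 = -32*(-20 + (0 + 1/51)) - 13622 = -32*(-20 + 1/51) - 13622 = -32*(-1019/51) - 13622 = 32608/51 - 13622 = -662114/51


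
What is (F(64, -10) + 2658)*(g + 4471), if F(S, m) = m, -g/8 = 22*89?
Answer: -29639064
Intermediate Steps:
g = -15664 (g = -176*89 = -8*1958 = -15664)
(F(64, -10) + 2658)*(g + 4471) = (-10 + 2658)*(-15664 + 4471) = 2648*(-11193) = -29639064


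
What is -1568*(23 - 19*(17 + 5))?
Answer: 619360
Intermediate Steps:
-1568*(23 - 19*(17 + 5)) = -1568*(23 - 19*22) = -1568*(23 - 418) = -1568*(-395) = 619360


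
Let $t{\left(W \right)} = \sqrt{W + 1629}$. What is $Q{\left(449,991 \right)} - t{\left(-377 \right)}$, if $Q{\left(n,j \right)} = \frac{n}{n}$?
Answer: $1 - 2 \sqrt{313} \approx -34.384$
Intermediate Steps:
$Q{\left(n,j \right)} = 1$
$t{\left(W \right)} = \sqrt{1629 + W}$
$Q{\left(449,991 \right)} - t{\left(-377 \right)} = 1 - \sqrt{1629 - 377} = 1 - \sqrt{1252} = 1 - 2 \sqrt{313}$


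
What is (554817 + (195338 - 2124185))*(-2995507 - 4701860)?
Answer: 10576413179010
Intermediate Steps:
(554817 + (195338 - 2124185))*(-2995507 - 4701860) = (554817 - 1928847)*(-7697367) = -1374030*(-7697367) = 10576413179010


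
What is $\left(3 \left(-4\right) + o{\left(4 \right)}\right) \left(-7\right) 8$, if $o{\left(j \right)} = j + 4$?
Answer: $224$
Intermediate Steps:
$o{\left(j \right)} = 4 + j$
$\left(3 \left(-4\right) + o{\left(4 \right)}\right) \left(-7\right) 8 = \left(3 \left(-4\right) + \left(4 + 4\right)\right) \left(-7\right) 8 = \left(-12 + 8\right) \left(-7\right) 8 = \left(-4\right) \left(-7\right) 8 = 28 \cdot 8 = 224$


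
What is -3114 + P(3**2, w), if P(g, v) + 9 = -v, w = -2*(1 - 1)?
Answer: -3123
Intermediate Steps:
w = 0 (w = -2*0 = 0)
P(g, v) = -9 - v
-3114 + P(3**2, w) = -3114 + (-9 - 1*0) = -3114 + (-9 + 0) = -3114 - 9 = -3123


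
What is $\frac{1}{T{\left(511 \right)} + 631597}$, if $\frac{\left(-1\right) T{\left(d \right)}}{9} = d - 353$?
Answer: $\frac{1}{630175} \approx 1.5869 \cdot 10^{-6}$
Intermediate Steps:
$T{\left(d \right)} = 3177 - 9 d$ ($T{\left(d \right)} = - 9 \left(d - 353\right) = - 9 \left(-353 + d\right) = 3177 - 9 d$)
$\frac{1}{T{\left(511 \right)} + 631597} = \frac{1}{\left(3177 - 4599\right) + 631597} = \frac{1}{-1422 + 631597} = \frac{1}{630175}$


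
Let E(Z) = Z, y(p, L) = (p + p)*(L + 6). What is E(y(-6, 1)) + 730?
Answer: 646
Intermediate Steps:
y(p, L) = 2*p*(6 + L) (y(p, L) = (2*p)*(6 + L) = 2*p*(6 + L))
E(y(-6, 1)) + 730 = 2*(-6)*(6 + 1) + 730 = 2*(-6)*7 + 730 = -84 + 730 = 646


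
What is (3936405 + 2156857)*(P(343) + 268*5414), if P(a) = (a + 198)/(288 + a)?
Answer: 5578693658957286/631 ≈ 8.8410e+12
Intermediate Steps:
P(a) = (198 + a)/(288 + a)
(3936405 + 2156857)*(P(343) + 268*5414) = (3936405 + 2156857)*((198 + 343)/(288 + 343) + 268*5414) = 6093262*(541/631 + 1450952) = 6093262*(915551253/631) = 5578693658957286/631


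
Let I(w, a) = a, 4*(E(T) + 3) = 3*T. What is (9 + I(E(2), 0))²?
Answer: 81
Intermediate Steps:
E(T) = -3 + 3*T/4 (E(T) = -3 + (3*T)/4 = -3 + 3*T/4)
(9 + I(E(2), 0))² = (9 + 0)² = 9² = 81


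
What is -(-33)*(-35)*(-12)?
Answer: 13860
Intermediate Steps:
-(-33)*(-35)*(-12) = -33*35*(-12) = -1155*(-12) = 13860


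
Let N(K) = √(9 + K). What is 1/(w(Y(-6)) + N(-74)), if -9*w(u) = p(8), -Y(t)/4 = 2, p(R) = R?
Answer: -72/5329 - 81*I*√65/5329 ≈ -0.013511 - 0.12255*I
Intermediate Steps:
Y(t) = -8 (Y(t) = -4*2 = -8)
w(u) = -8/9 (w(u) = -⅑*8 = -8/9)
1/(w(Y(-6)) + N(-74)) = 1/(-8/9 + √(9 - 74)) = 1/(-8/9 + √(-65)) = 1/(-8/9 + I*√65)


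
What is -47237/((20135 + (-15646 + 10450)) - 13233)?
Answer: -47237/1706 ≈ -27.689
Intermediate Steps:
-47237/((20135 + (-15646 + 10450)) - 13233) = -47237/((20135 - 5196) - 13233) = -47237/(14939 - 13233) = -47237/1706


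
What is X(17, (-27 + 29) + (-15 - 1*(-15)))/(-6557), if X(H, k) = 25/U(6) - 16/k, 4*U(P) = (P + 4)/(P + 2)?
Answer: -72/6557 ≈ -0.010981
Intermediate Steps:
U(P) = (4 + P)/(4*(2 + P)) (U(P) = ((P + 4)/(P + 2))/4 = ((4 + P)/(2 + P))/4 = (4 + P)/(4*(2 + P)))
X(H, k) = 80 - 16/k (X(H, k) = 25/(((4 + 6)/(4*(2 + 6)))) - 16/k = 25/(((1/4)*10/8)) - 16/k = 25/(((1/4)*(1/8)*10)) - 16/k = 25/(5/16) - 16/k = 25*(16/5) - 16/k = 80 - 16/k)
X(17, (-27 + 29) + (-15 - 1*(-15)))/(-6557) = (80 - 16/((-27 + 29) + (-15 - 1*(-15))))/(-6557) = (80 - 16/(2 + (-15 + 15)))*(-1/6557) = (80 - 16/(2 + 0))*(-1/6557) = (80 - 16/2)*(-1/6557) = (80 - 16*1/2)*(-1/6557) = (80 - 8)*(-1/6557) = 72*(-1/6557) = -72/6557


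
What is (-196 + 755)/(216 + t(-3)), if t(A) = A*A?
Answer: 559/225 ≈ 2.4844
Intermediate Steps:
t(A) = A²
(-196 + 755)/(216 + t(-3)) = (-196 + 755)/(216 + (-3)²) = 559/(216 + 9) = 559/225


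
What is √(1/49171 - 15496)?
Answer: 3*I*√4162892337485/49171 ≈ 124.48*I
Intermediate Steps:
√(1/49171 - 15496) = √(-761953815/49171) = 3*I*√4162892337485/49171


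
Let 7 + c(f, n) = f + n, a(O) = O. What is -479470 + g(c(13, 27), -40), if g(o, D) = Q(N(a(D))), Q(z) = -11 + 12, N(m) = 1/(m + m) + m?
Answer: -479469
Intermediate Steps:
c(f, n) = -7 + f + n (c(f, n) = -7 + (f + n) = -7 + f + n)
N(m) = m + 1/(2*m) (N(m) = 1/(2*m) + m = m + 1/(2*m))
Q(z) = 1
g(o, D) = 1
-479470 + g(c(13, 27), -40) = -479470 + 1 = -479469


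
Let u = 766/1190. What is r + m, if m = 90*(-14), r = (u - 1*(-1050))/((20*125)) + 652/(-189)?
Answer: -50726421409/40162500 ≈ -1263.0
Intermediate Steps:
u = 383/595 (u = 766*(1/1190) = 383/595 ≈ 0.64370)
r = -121671409/40162500 (r = (383/595 - 1*(-1050))/((20*125)) + 652/(-189) = (383/595 + 1050)/2500 + 652*(-1/189) = (625133/595)*(1/2500) - 652/189 = 625133/1487500 - 652/189 = -121671409/40162500 ≈ -3.0295)
m = -1260
r + m = -121671409/40162500 - 1260 = -50726421409/40162500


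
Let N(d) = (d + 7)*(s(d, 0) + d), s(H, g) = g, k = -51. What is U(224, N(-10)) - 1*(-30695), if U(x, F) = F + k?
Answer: 30674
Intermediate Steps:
N(d) = d*(7 + d) (N(d) = (d + 7)*(0 + d) = (7 + d)*d = d*(7 + d))
U(x, F) = -51 + F (U(x, F) = F - 51 = -51 + F)
U(224, N(-10)) - 1*(-30695) = (-51 - 10*(7 - 10)) - 1*(-30695) = (-51 - 10*(-3)) + 30695 = (-51 + 30) + 30695 = -21 + 30695 = 30674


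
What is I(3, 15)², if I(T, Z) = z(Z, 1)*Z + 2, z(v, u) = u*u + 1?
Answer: 1024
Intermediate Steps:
z(v, u) = 1 + u² (z(v, u) = u² + 1 = 1 + u²)
I(T, Z) = 2 + 2*Z (I(T, Z) = (1 + 1²)*Z + 2 = (1 + 1)*Z + 2 = 2*Z + 2 = 2 + 2*Z)
I(3, 15)² = (2 + 2*15)² = (2 + 30)² = 32² = 1024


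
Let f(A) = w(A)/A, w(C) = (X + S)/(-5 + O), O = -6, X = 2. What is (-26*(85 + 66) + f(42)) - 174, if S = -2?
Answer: -4100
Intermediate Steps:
w(C) = 0 (w(C) = (2 - 2)/(-5 - 6) = 0/(-11) = 0*(-1/11) = 0)
f(A) = 0 (f(A) = 0/A = 0)
(-26*(85 + 66) + f(42)) - 174 = (-26*(85 + 66) + 0) - 174 = (-26*151 + 0) - 174 = (-3926 + 0) - 174 = -3926 - 174 = -4100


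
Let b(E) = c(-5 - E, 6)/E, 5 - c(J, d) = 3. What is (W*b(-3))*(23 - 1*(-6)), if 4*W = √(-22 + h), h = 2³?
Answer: -29*I*√14/6 ≈ -18.085*I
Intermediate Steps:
h = 8
W = I*√14/4 (W = √(-22 + 8)/4 = √(-14)/4 = (I*√14)/4 = I*√14/4 ≈ 0.93541*I)
c(J, d) = 2 (c(J, d) = 5 - 1*3 = 5 - 3 = 2)
b(E) = 2/E
(W*b(-3))*(23 - 1*(-6)) = ((I*√14/4)*(2/(-3)))*(23 - 1*(-6)) = ((I*√14/4)*(2*(-⅓)))*(23 + 6) = ((I*√14/4)*(-⅔))*29 = -I*√14/6*29 = -29*I*√14/6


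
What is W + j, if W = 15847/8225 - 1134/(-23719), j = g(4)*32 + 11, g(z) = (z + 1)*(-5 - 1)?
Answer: -184754045332/195088775 ≈ -947.03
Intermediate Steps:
g(z) = -6 - 6*z (g(z) = (1 + z)*(-6) = -6 - 6*z)
j = -949 (j = (-6 - 6*4)*32 + 11 = (-6 - 24)*32 + 11 = -30*32 + 11 = -960 + 11 = -949)
W = 385202143/195088775 (W = 15847*(1/8225) - 1134*(-1/23719) = 15847/8225 + 1134/23719 = 385202143/195088775 ≈ 1.9745)
W + j = 385202143/195088775 - 949 = -184754045332/195088775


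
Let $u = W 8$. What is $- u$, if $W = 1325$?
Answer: $-10600$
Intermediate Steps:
$u = 10600$ ($u = 1325 \cdot 8 = 10600$)
$- u = \left(-1\right) 10600 = -10600$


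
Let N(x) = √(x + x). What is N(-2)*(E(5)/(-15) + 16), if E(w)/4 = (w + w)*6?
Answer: 0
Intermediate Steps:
E(w) = 48*w (E(w) = 4*((w + w)*6) = 4*((2*w)*6) = 4*(12*w) = 48*w)
N(x) = √2*√x (N(x) = √(2*x) = √2*√x)
N(-2)*(E(5)/(-15) + 16) = (√2*√(-2))*((48*5)/(-15) + 16) = (√2*(I*√2))*(240*(-1/15) + 16) = (2*I)*(-16 + 16) = (2*I)*0 = 0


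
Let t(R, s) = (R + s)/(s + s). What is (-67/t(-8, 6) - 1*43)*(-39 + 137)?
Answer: 35182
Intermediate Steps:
t(R, s) = (R + s)/(2*s) (t(R, s) = (R + s)/((2*s)) = (R + s)*(1/(2*s)) = (R + s)/(2*s))
(-67/t(-8, 6) - 1*43)*(-39 + 137) = (-67*12/(-8 + 6) - 1*43)*(-39 + 137) = (-67/((1/2)*(1/6)*(-2)) - 43)*98 = (-67/(-1/6) - 43)*98 = (-67*(-6) - 43)*98 = (402 - 43)*98 = 359*98 = 35182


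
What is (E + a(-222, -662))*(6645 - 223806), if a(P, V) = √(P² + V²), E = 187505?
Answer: -40718773305 - 434322*√121882 ≈ -4.0870e+10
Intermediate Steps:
(E + a(-222, -662))*(6645 - 223806) = (187505 + √((-222)² + (-662)²))*(6645 - 223806) = (187505 + √(49284 + 438244))*(-217161) = (187505 + √487528)*(-217161) = (187505 + 2*√121882)*(-217161) = -40718773305 - 434322*√121882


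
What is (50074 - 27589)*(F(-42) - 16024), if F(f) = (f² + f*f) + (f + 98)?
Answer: -279713400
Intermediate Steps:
F(f) = 98 + f + 2*f² (F(f) = (f² + f²) + (98 + f) = 2*f² + (98 + f) = 98 + f + 2*f²)
(50074 - 27589)*(F(-42) - 16024) = (50074 - 27589)*((98 - 42 + 2*(-42)²) - 16024) = 22485*((98 - 42 + 2*1764) - 16024) = 22485*((98 - 42 + 3528) - 16024) = 22485*(3584 - 16024) = 22485*(-12440) = -279713400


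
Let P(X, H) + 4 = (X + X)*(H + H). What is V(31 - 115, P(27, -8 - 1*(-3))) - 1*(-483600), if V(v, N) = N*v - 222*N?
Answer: 650064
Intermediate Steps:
P(X, H) = -4 + 4*H*X (P(X, H) = -4 + (X + X)*(H + H) = -4 + (2*X)*(2*H) = -4 + 4*H*X)
V(v, N) = -222*N + N*v
V(31 - 115, P(27, -8 - 1*(-3))) - 1*(-483600) = (-4 + 4*(-8 - 1*(-3))*27)*(-222 + (31 - 115)) - 1*(-483600) = (-4 + 4*(-8 + 3)*27)*(-222 - 84) + 483600 = (-4 + 4*(-5)*27)*(-306) + 483600 = (-4 - 540)*(-306) + 483600 = -544*(-306) + 483600 = 166464 + 483600 = 650064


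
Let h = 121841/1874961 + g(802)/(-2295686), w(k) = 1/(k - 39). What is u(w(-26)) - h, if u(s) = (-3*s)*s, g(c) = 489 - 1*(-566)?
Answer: -1186324725104713/18185759259589350 ≈ -0.065234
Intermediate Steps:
g(c) = 1055 (g(c) = 489 + 566 = 1055)
w(k) = 1/(-39 + k)
u(s) = -3*s²
h = 277730594071/4304321718246 (h = 121841/1874961 + 1055/(-2295686) = 121841*(1/1874961) + 1055*(-1/2295686) = 121841/1874961 - 1055/2295686 = 277730594071/4304321718246 ≈ 0.064524)
u(w(-26)) - h = -3/(-39 - 26)² - 1*277730594071/4304321718246 = -3*(1/(-65))² - 277730594071/4304321718246 = -3*(-1/65)² - 277730594071/4304321718246 = -3*1/4225 - 277730594071/4304321718246 = -3/4225 - 277730594071/4304321718246 = -1186324725104713/18185759259589350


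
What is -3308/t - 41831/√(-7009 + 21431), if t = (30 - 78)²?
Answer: -827/576 - 41831*√14422/14422 ≈ -349.76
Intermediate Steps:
t = 2304 (t = (-48)² = 2304)
-3308/t - 41831/√(-7009 + 21431) = -3308/2304 - 41831/√(-7009 + 21431) = -3308*1/2304 - 41831*√14422/14422 = -827/576 - 41831*√14422/14422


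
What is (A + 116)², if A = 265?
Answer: 145161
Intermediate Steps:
(A + 116)² = (265 + 116)² = 381² = 145161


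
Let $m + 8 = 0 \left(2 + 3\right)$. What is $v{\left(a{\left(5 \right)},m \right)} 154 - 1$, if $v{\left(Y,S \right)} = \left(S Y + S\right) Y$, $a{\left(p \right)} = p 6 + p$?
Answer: $-1552321$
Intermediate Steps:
$m = -8$ ($m = -8 + 0 \left(2 + 3\right) = -8 + 0 \cdot 5 = -8 + 0 = -8$)
$a{\left(p \right)} = 7 p$ ($a{\left(p \right)} = 6 p + p = 7 p$)
$v{\left(Y,S \right)} = Y \left(S + S Y\right)$ ($v{\left(Y,S \right)} = \left(S + S Y\right) Y = Y \left(S + S Y\right)$)
$v{\left(a{\left(5 \right)},m \right)} 154 - 1 = - 8 \cdot 7 \cdot 5 \left(1 + 7 \cdot 5\right) 154 - 1 = \left(-8\right) 35 \left(1 + 35\right) 154 + \left(-65 + 64\right) = \left(-8\right) 35 \cdot 36 \cdot 154 - 1 = \left(-10080\right) 154 - 1 = -1552320 - 1 = -1552321$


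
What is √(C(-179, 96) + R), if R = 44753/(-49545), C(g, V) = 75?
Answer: √20209526610/16515 ≈ 8.6079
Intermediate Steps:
R = -44753/49545 (R = 44753*(-1/49545) = -44753/49545 ≈ -0.90328)
√(C(-179, 96) + R) = √(75 - 44753/49545) = √(3671122/49545) = √20209526610/16515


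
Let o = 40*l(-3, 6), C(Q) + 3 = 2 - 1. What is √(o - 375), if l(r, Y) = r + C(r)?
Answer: 5*I*√23 ≈ 23.979*I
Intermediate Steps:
C(Q) = -2 (C(Q) = -3 + (2 - 1) = -3 + 1 = -2)
l(r, Y) = -2 + r (l(r, Y) = r - 2 = -2 + r)
o = -200 (o = 40*(-2 - 3) = 40*(-5) = -200)
√(o - 375) = √(-200 - 375) = √(-575) = 5*I*√23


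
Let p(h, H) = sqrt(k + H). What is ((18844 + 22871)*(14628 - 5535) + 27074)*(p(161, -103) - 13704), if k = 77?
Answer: -5198496861576 + 379341569*I*sqrt(26) ≈ -5.1985e+12 + 1.9343e+9*I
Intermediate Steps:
p(h, H) = sqrt(77 + H)
((18844 + 22871)*(14628 - 5535) + 27074)*(p(161, -103) - 13704) = ((18844 + 22871)*(14628 - 5535) + 27074)*(sqrt(77 - 103) - 13704) = (41715*9093 + 27074)*(sqrt(-26) - 13704) = (379314495 + 27074)*(I*sqrt(26) - 13704) = 379341569*(-13704 + I*sqrt(26)) = -5198496861576 + 379341569*I*sqrt(26)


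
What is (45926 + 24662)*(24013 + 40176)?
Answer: 4530973132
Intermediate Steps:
(45926 + 24662)*(24013 + 40176) = 70588*64189 = 4530973132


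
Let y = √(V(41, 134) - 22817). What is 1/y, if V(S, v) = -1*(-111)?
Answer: -I*√22706/22706 ≈ -0.0066364*I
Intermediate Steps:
V(S, v) = 111
y = I*√22706 (y = √(111 - 22817) = √(-22706) = I*√22706 ≈ 150.69*I)
1/y = 1/(I*√22706) = -I*√22706/22706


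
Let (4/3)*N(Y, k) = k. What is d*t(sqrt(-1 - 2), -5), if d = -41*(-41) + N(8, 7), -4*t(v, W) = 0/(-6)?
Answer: 0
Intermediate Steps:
N(Y, k) = 3*k/4
t(v, W) = 0 (t(v, W) = -0/(-6) = -0*(-1)/6 = -1/4*0 = 0)
d = 6745/4 (d = -41*(-41) + (3/4)*7 = 1681 + 21/4 = 6745/4 ≈ 1686.3)
d*t(sqrt(-1 - 2), -5) = (6745/4)*0 = 0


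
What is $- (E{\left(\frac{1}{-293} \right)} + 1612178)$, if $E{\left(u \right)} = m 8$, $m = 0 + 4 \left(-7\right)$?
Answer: $-1611954$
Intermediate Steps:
$m = -28$ ($m = 0 - 28 = -28$)
$E{\left(u \right)} = -224$ ($E{\left(u \right)} = \left(-28\right) 8 = -224$)
$- (E{\left(\frac{1}{-293} \right)} + 1612178) = - (-224 + 1612178) = \left(-1\right) 1611954 = -1611954$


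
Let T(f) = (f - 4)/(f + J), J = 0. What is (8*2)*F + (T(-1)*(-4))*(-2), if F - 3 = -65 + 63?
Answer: 56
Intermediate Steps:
T(f) = (-4 + f)/f (T(f) = (f - 4)/(f + 0) = (-4 + f)/f)
F = 1 (F = 3 + (-65 + 63) = 3 - 2 = 1)
(8*2)*F + (T(-1)*(-4))*(-2) = (8*2)*1 + (((-4 - 1)/(-1))*(-4))*(-2) = 16*1 + (-1*(-5)*(-4))*(-2) = 16 + (5*(-4))*(-2) = 16 - 20*(-2) = 16 + 40 = 56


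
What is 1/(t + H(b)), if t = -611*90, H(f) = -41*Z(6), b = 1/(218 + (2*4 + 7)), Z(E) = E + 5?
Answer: -1/55441 ≈ -1.8037e-5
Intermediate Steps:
Z(E) = 5 + E
b = 1/233 (b = 1/(218 + (8 + 7)) = 1/(218 + 15) = 1/233 ≈ 0.0042918)
H(f) = -451 (H(f) = -41*(5 + 6) = -41*11 = -451)
t = -54990
1/(t + H(b)) = 1/(-54990 - 451) = 1/(-55441) = -1/55441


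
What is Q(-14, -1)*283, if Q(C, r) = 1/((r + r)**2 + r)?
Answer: 283/3 ≈ 94.333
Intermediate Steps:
Q(C, r) = 1/(r + 4*r**2) (Q(C, r) = 1/((2*r)**2 + r) = 1/(4*r**2 + r) = 1/(r + 4*r**2))
Q(-14, -1)*283 = (1/((-1)*(1 + 4*(-1))))*283 = -1/(1 - 4)*283 = -1/(-3)*283 = -1*(-1/3)*283 = (1/3)*283 = 283/3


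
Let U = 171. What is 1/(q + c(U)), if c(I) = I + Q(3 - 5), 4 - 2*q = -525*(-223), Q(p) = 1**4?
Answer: -2/116727 ≈ -1.7134e-5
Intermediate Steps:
Q(p) = 1
q = -117071/2 (q = 2 - (-525)*(-223)/2 = 2 - 1/2*117075 = 2 - 117075/2 = -117071/2 ≈ -58536.)
c(I) = 1 + I (c(I) = I + 1 = 1 + I)
1/(q + c(U)) = 1/(-117071/2 + (1 + 171)) = 1/(-117071/2 + 172) = 1/(-116727/2) = -2/116727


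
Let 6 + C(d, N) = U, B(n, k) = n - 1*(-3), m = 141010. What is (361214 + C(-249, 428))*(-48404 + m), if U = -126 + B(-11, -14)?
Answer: 33437618844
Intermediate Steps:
B(n, k) = 3 + n (B(n, k) = n + 3 = 3 + n)
U = -134 (U = -126 + (3 - 11) = -126 - 8 = -134)
C(d, N) = -140 (C(d, N) = -6 - 134 = -140)
(361214 + C(-249, 428))*(-48404 + m) = (361214 - 140)*(-48404 + 141010) = 361074*92606 = 33437618844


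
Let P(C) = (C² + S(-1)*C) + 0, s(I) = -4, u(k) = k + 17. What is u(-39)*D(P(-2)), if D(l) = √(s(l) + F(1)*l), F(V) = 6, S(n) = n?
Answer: -88*√2 ≈ -124.45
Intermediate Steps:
u(k) = 17 + k
P(C) = C² - C (P(C) = (C² - C) + 0 = C² - C)
D(l) = √(-4 + 6*l)
u(-39)*D(P(-2)) = (17 - 39)*√(-4 + 6*(-2*(-1 - 2))) = -22*√(-4 + 6*(-2*(-3))) = -22*√(-4 + 6*6) = -22*√(-4 + 36) = -88*√2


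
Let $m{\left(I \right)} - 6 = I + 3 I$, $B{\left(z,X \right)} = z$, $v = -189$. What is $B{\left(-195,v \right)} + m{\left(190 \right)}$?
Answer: $571$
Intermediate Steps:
$m{\left(I \right)} = 6 + 4 I$ ($m{\left(I \right)} = 6 + \left(I + 3 I\right) = 6 + 4 I$)
$B{\left(-195,v \right)} + m{\left(190 \right)} = -195 + \left(6 + 4 \cdot 190\right) = -195 + \left(6 + 760\right) = -195 + 766 = 571$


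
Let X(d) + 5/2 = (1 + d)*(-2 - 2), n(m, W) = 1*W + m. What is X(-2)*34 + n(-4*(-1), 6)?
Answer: 61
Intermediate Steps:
n(m, W) = W + m
X(d) = -13/2 - 4*d (X(d) = -5/2 + (1 + d)*(-2 - 2) = -5/2 + (1 + d)*(-4) = -5/2 + (-4 - 4*d) = -13/2 - 4*d)
X(-2)*34 + n(-4*(-1), 6) = (-13/2 - 4*(-2))*34 + (6 - 4*(-1)) = (-13/2 + 8)*34 + (6 + 4) = (3/2)*34 + 10 = 51 + 10 = 61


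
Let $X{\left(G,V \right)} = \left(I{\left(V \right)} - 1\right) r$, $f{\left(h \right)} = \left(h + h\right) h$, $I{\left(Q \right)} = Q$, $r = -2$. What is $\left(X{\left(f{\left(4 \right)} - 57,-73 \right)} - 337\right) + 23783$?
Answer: $23594$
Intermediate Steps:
$f{\left(h \right)} = 2 h^{2}$ ($f{\left(h \right)} = 2 h h = 2 h^{2}$)
$X{\left(G,V \right)} = 2 - 2 V$ ($X{\left(G,V \right)} = \left(V - 1\right) \left(-2\right) = \left(-1 + V\right) \left(-2\right) = 2 - 2 V$)
$\left(X{\left(f{\left(4 \right)} - 57,-73 \right)} - 337\right) + 23783 = \left(\left(2 - -146\right) - 337\right) + 23783 = \left(\left(2 + 146\right) - 337\right) + 23783 = \left(148 - 337\right) + 23783 = -189 + 23783 = 23594$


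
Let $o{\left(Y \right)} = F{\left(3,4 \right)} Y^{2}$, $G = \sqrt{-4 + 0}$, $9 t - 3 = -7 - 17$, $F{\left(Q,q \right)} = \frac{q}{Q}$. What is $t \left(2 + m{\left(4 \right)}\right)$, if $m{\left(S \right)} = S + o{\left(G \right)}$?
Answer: $- \frac{14}{9} \approx -1.5556$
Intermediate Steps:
$t = - \frac{7}{3}$ ($t = \frac{1}{3} + \frac{-7 - 17}{9} = \frac{1}{3} + \frac{1}{9} \left(-24\right) = \frac{1}{3} - \frac{8}{3} = - \frac{7}{3} \approx -2.3333$)
$G = 2 i$ ($G = \sqrt{-4} = 2 i \approx 2.0 i$)
$o{\left(Y \right)} = \frac{4 Y^{2}}{3}$ ($o{\left(Y \right)} = \frac{4}{3} Y^{2} = 4 \cdot \frac{1}{3} Y^{2} = \frac{4 Y^{2}}{3}$)
$m{\left(S \right)} = - \frac{16}{3} + S$ ($m{\left(S \right)} = S + \frac{4 \left(2 i\right)^{2}}{3} = S + \frac{4}{3} \left(-4\right) = S - \frac{16}{3} = - \frac{16}{3} + S$)
$t \left(2 + m{\left(4 \right)}\right) = - \frac{7 \left(2 + \left(- \frac{16}{3} + 4\right)\right)}{3} = - \frac{7 \left(2 - \frac{4}{3}\right)}{3} = \left(- \frac{7}{3}\right) \frac{2}{3} = - \frac{14}{9}$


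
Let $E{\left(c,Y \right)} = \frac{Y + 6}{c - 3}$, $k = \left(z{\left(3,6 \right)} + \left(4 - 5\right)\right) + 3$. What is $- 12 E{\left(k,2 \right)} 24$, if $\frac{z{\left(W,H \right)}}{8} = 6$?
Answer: $- \frac{2304}{47} \approx -49.021$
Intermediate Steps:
$z{\left(W,H \right)} = 48$ ($z{\left(W,H \right)} = 8 \cdot 6 = 48$)
$k = 50$ ($k = \left(48 + \left(4 - 5\right)\right) + 3 = \left(48 - 1\right) + 3 = 47 + 3 = 50$)
$E{\left(c,Y \right)} = \frac{6 + Y}{-3 + c}$
$- 12 E{\left(k,2 \right)} 24 = - 12 \frac{6 + 2}{-3 + 50} \cdot 24 = - 12 \cdot \frac{1}{47} \cdot 8 \cdot 24 = \left(-12\right) \frac{8}{47} \cdot 24 = \left(- \frac{96}{47}\right) 24 = - \frac{2304}{47}$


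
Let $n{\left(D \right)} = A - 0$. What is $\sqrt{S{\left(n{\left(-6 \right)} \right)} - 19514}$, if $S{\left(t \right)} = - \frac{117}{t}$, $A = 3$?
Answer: $i \sqrt{19553} \approx 139.83 i$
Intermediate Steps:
$n{\left(D \right)} = 3$ ($n{\left(D \right)} = 3 - 0 = 3 + 0 = 3$)
$\sqrt{S{\left(n{\left(-6 \right)} \right)} - 19514} = \sqrt{- \frac{117}{3} - 19514} = \sqrt{\left(-117\right) \frac{1}{3} - 19514} = \sqrt{-39 - 19514} = \sqrt{-19553} = i \sqrt{19553}$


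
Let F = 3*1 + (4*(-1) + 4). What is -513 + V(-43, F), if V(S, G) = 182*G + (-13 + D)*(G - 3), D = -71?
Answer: 33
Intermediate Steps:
F = 3 (F = 3 + (-4 + 4) = 3 + 0 = 3)
V(S, G) = 252 + 98*G (V(S, G) = 182*G + (-13 - 71)*(G - 3) = 182*G - 84*(-3 + G) = 182*G + (252 - 84*G) = 252 + 98*G)
-513 + V(-43, F) = -513 + (252 + 98*3) = -513 + (252 + 294) = -513 + 546 = 33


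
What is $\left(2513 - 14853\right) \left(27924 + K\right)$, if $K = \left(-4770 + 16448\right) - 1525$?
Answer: $-469870180$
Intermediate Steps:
$K = 10153$ ($K = 11678 - 1525 = 10153$)
$\left(2513 - 14853\right) \left(27924 + K\right) = \left(2513 - 14853\right) \left(27924 + 10153\right) = \left(-12340\right) 38077 = -469870180$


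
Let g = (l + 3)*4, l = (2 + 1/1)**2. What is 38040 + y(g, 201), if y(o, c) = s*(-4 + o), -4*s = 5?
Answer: 37985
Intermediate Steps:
s = -5/4 (s = -1/4*5 = -5/4 ≈ -1.2500)
l = 9 (l = (2 + 1*1)**2 = (2 + 1)**2 = 3**2 = 9)
g = 48 (g = (9 + 3)*4 = 12*4 = 48)
y(o, c) = 5 - 5*o/4 (y(o, c) = -5*(-4 + o)/4 = 5 - 5*o/4)
38040 + y(g, 201) = 38040 + (5 - 5/4*48) = 38040 + (5 - 60) = 38040 - 55 = 37985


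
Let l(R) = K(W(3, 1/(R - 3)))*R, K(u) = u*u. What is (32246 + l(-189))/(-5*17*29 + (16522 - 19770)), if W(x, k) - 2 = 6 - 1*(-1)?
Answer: -16937/5713 ≈ -2.9646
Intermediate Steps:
W(x, k) = 9 (W(x, k) = 2 + (6 - 1*(-1)) = 2 + (6 + 1) = 2 + 7 = 9)
K(u) = u**2
l(R) = 81*R (l(R) = 9**2*R = 81*R)
(32246 + l(-189))/(-5*17*29 + (16522 - 19770)) = (32246 + 81*(-189))/(-5*17*29 + (16522 - 19770)) = (32246 - 15309)/(-85*29 - 3248) = 16937/(-2465 - 3248) = 16937/(-5713) = 16937*(-1/5713) = -16937/5713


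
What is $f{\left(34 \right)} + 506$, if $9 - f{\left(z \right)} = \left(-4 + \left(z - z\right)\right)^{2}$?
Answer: $499$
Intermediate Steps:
$f{\left(z \right)} = -7$ ($f{\left(z \right)} = 9 - \left(-4 + \left(z - z\right)\right)^{2} = 9 - \left(-4 + 0\right)^{2} = 9 - \left(-4\right)^{2} = 9 - 16 = -7$)
$f{\left(34 \right)} + 506 = -7 + 506 = 499$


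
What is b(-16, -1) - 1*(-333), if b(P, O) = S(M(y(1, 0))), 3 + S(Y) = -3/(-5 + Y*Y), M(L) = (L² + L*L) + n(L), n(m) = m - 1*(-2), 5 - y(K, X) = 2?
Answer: 172917/524 ≈ 329.99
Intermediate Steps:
y(K, X) = 3 (y(K, X) = 5 - 1*2 = 5 - 2 = 3)
n(m) = 2 + m (n(m) = m + 2 = 2 + m)
M(L) = 2 + L + 2*L² (M(L) = (L² + L*L) + (2 + L) = (L² + L²) + (2 + L) = 2*L² + (2 + L) = 2 + L + 2*L²)
S(Y) = -3 - 3/(-5 + Y²) (S(Y) = -3 - 3/(-5 + Y*Y) = -3 - 3/(-5 + Y²))
b(P, O) = -1575/524 (b(P, O) = 3*(4 - (2 + 3 + 2*3²)²)/(-5 + (2 + 3 + 2*3²)²) = 3*(4 - (2 + 3 + 2*9)²)/(-5 + (2 + 3 + 2*9)²) = 3*(4 - (2 + 3 + 18)²)/(-5 + (2 + 3 + 18)²) = 3*(4 - 1*23²)/(-5 + 23²) = 3*(4 - 1*529)/(-5 + 529) = 3*(4 - 529)/524 = 3*(1/524)*(-525) = -1575/524)
b(-16, -1) - 1*(-333) = -1575/524 - 1*(-333) = -1575/524 + 333 = 172917/524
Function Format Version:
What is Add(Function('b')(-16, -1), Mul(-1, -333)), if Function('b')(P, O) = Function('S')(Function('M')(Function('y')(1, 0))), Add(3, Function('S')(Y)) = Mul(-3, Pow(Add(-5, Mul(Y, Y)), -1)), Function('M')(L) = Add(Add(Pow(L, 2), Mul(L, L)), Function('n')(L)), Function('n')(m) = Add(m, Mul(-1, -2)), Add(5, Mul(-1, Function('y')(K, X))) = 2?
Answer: Rational(172917, 524) ≈ 329.99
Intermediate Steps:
Function('y')(K, X) = 3 (Function('y')(K, X) = Add(5, Mul(-1, 2)) = Add(5, -2) = 3)
Function('n')(m) = Add(2, m) (Function('n')(m) = Add(m, 2) = Add(2, m))
Function('M')(L) = Add(2, L, Mul(2, Pow(L, 2))) (Function('M')(L) = Add(Add(Pow(L, 2), Mul(L, L)), Add(2, L)) = Add(Add(Pow(L, 2), Pow(L, 2)), Add(2, L)) = Add(Mul(2, Pow(L, 2)), Add(2, L)) = Add(2, L, Mul(2, Pow(L, 2))))
Function('S')(Y) = Add(-3, Mul(-3, Pow(Add(-5, Pow(Y, 2)), -1))) (Function('S')(Y) = Add(-3, Mul(-3, Pow(Add(-5, Mul(Y, Y)), -1))) = Add(-3, Mul(-3, Pow(Add(-5, Pow(Y, 2)), -1))))
Function('b')(P, O) = Rational(-1575, 524) (Function('b')(P, O) = Mul(3, Pow(Add(-5, Pow(Add(2, 3, Mul(2, Pow(3, 2))), 2)), -1), Add(4, Mul(-1, Pow(Add(2, 3, Mul(2, Pow(3, 2))), 2)))) = Mul(3, Pow(Add(-5, Pow(Add(2, 3, Mul(2, 9)), 2)), -1), Add(4, Mul(-1, Pow(Add(2, 3, Mul(2, 9)), 2)))) = Mul(3, Pow(Add(-5, Pow(Add(2, 3, 18), 2)), -1), Add(4, Mul(-1, Pow(Add(2, 3, 18), 2)))) = Mul(3, Pow(Add(-5, Pow(23, 2)), -1), Add(4, Mul(-1, Pow(23, 2)))) = Mul(3, Pow(Add(-5, 529), -1), Add(4, Mul(-1, 529))) = Mul(3, Pow(524, -1), Add(4, -529)) = Mul(3, Rational(1, 524), -525) = Rational(-1575, 524))
Add(Function('b')(-16, -1), Mul(-1, -333)) = Add(Rational(-1575, 524), Mul(-1, -333)) = Add(Rational(-1575, 524), 333) = Rational(172917, 524)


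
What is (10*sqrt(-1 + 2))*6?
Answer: 60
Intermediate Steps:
(10*sqrt(-1 + 2))*6 = (10*sqrt(1))*6 = (10*1)*6 = 10*6 = 60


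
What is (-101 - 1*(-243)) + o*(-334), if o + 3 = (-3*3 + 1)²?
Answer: -20232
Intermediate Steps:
o = 61 (o = -3 + (-3*3 + 1)² = -3 + (-9 + 1)² = -3 + (-8)² = -3 + 64 = 61)
(-101 - 1*(-243)) + o*(-334) = (-101 - 1*(-243)) + 61*(-334) = (-101 + 243) - 20374 = 142 - 20374 = -20232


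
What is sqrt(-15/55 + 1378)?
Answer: sqrt(166705)/11 ≈ 37.118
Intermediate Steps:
sqrt(-15/55 + 1378) = sqrt(-15*1/55 + 1378) = sqrt(-3/11 + 1378) = sqrt(15155/11) = sqrt(166705)/11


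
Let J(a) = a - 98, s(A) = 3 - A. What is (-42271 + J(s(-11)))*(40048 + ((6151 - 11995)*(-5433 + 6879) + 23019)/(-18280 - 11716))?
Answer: -51237149006615/29996 ≈ -1.7081e+9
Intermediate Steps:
J(a) = -98 + a
(-42271 + J(s(-11)))*(40048 + ((6151 - 11995)*(-5433 + 6879) + 23019)/(-18280 - 11716)) = (-42271 + (-98 + (3 - 1*(-11))))*(40048 + ((6151 - 11995)*(-5433 + 6879) + 23019)/(-18280 - 11716)) = (-42271 + (-98 + (3 + 11)))*(40048 + (-5844*1446 + 23019)/(-29996)) = (-42271 + (-98 + 14))*(40048 + (-8450424 + 23019)*(-1/29996)) = (-42271 - 84)*(40048 - 8427405*(-1/29996)) = -42355*(40048 + 8427405/29996) = -42355*1209707213/29996 = -51237149006615/29996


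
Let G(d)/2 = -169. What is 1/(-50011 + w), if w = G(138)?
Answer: -1/50349 ≈ -1.9861e-5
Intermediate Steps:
G(d) = -338 (G(d) = 2*(-169) = -338)
w = -338
1/(-50011 + w) = 1/(-50011 - 338) = 1/(-50349) = -1/50349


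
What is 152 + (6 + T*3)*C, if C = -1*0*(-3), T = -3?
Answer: 152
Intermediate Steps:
C = 0 (C = 0*(-3) = 0)
152 + (6 + T*3)*C = 152 + (6 - 3*3)*0 = 152 + (6 - 9)*0 = 152 - 3*0 = 152 + 0 = 152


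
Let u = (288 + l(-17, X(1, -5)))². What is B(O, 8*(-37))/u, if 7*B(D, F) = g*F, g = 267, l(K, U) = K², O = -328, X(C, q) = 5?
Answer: -79032/2330503 ≈ -0.033912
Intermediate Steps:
B(D, F) = 267*F/7 (B(D, F) = (267*F)/7 = 267*F/7)
u = 332929 (u = (288 + (-17)²)² = (288 + 289)² = 577² = 332929)
B(O, 8*(-37))/u = (267*(8*(-37))/7)/332929 = ((267/7)*(-296))*(1/332929) = -79032/7*1/332929 = -79032/2330503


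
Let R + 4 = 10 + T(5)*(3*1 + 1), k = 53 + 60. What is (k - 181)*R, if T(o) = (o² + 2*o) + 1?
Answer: -10200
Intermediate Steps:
k = 113
T(o) = 1 + o² + 2*o
R = 150 (R = -4 + (10 + (1 + 5² + 2*5)*(3*1 + 1)) = -4 + (10 + (1 + 25 + 10)*(3 + 1)) = -4 + (10 + 36*4) = -4 + (10 + 144) = -4 + 154 = 150)
(k - 181)*R = (113 - 181)*150 = -68*150 = -10200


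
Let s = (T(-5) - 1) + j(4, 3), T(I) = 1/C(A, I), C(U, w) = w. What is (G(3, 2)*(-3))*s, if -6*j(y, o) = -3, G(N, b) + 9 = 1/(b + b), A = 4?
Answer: -147/8 ≈ -18.375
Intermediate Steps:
G(N, b) = -9 + 1/(2*b) (G(N, b) = -9 + 1/(b + b) = -9 + 1/(2*b))
T(I) = 1/I
j(y, o) = ½ (j(y, o) = -⅙*(-3) = ½)
s = -7/10 (s = (1/(-5) - 1) + ½ = (-⅕ - 1) + ½ = -6/5 + ½ = -7/10 ≈ -0.70000)
(G(3, 2)*(-3))*s = ((-9 + (½)/2)*(-3))*(-7/10) = ((-9 + (½)*(½))*(-3))*(-7/10) = ((-9 + ¼)*(-3))*(-7/10) = -35/4*(-3)*(-7/10) = (105/4)*(-7/10) = -147/8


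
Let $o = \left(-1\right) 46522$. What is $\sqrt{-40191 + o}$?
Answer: $i \sqrt{86713} \approx 294.47 i$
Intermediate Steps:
$o = -46522$
$\sqrt{-40191 + o} = \sqrt{-40191 - 46522} = \sqrt{-86713} = i \sqrt{86713}$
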